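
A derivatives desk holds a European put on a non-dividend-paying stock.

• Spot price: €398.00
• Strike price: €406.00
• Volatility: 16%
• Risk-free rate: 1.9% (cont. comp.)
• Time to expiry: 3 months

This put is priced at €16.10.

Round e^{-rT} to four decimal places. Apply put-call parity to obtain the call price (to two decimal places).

€10.01

exp(−rT) = exp(−0.019·0.25) = 0.9953
Put-call parity: C − P = S − K·e^(−rT) = 398 − 406·0.9953 = 398 − 404.0918 = -6.0918
C = P + (C − P) = 16.10 + (-6.0918) = 10.0082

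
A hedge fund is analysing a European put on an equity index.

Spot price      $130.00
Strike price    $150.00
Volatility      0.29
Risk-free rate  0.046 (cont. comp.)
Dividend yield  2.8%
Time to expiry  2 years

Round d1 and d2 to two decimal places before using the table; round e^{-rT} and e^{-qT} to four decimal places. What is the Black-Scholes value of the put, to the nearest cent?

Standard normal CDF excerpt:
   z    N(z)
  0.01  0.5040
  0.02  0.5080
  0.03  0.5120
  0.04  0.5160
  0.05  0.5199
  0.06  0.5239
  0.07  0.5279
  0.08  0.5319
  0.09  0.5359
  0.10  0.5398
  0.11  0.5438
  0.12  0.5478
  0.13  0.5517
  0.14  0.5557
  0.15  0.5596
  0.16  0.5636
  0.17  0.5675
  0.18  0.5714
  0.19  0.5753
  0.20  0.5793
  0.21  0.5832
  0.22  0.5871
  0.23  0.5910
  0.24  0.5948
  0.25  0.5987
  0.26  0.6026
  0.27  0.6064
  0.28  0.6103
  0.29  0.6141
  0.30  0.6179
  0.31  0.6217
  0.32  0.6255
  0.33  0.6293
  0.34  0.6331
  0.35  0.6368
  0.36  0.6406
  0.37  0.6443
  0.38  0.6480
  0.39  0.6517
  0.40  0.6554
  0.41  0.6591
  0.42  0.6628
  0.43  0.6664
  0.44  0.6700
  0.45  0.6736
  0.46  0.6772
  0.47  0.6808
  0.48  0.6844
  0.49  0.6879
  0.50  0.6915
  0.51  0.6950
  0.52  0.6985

σ√T = 0.29·√2 = 0.4101
d₁ = [ln(130/150) + (0.046 − 0.028 + 0.29²/2)·2] / 0.4101 = [-0.1431 + 0.1201] / 0.4101 = -0.0561 which rounds to -0.06
d₂ = d₁ − σ√T = -0.0561 − 0.4101 = -0.4662 which rounds to -0.47
exp(−qT) = exp(−0.028·2) = 0.9455;  exp(−rT) = exp(−0.046·2) = 0.9121
N(−d₂) = N(0.47) = 0.6808;  N(−d₁) = N(0.06) = 0.5239
P = 150·0.9121·0.6808 − 130·0.9455·0.5239 = 93.1437 − 64.3952 = 28.7485

$28.75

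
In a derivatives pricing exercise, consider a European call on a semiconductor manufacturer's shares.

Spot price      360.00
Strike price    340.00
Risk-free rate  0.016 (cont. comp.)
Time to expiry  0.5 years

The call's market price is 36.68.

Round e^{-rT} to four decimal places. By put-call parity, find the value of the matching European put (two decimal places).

e^(−rT) = e^(−0.016·0.5) = 0.9920
Put-call parity: C − P = S − K·e^(−rT) = 360 − 340·0.9920 = 360 − 337.2800 = 22.7200
P = C − (C − P) = 36.68 − (22.7200) = 13.9600

13.96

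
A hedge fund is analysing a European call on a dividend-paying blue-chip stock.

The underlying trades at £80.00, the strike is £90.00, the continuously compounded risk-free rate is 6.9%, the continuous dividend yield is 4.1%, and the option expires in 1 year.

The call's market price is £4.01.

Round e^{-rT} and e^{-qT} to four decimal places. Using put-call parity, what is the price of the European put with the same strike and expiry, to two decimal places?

£11.22

e^(−qT) = e^(−0.041·1) = 0.9598;  e^(−rT) = e^(−0.069·1) = 0.9333
Put-call parity: C − P = S·e^(−qT) − K·e^(−rT) = 80·0.9598 − 90·0.9333 = 76.7840 − 83.9970 = -7.2130
P = C − (C − P) = 4.01 − (-7.2130) = 11.2230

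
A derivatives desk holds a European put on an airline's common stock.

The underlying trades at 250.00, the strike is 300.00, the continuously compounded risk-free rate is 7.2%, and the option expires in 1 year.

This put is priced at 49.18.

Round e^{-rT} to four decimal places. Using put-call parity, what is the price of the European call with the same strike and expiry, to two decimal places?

20.03

exp(−rT) = exp(−0.072·1) = 0.9305
Put-call parity: C − P = S − K·e^(−rT) = 250 − 300·0.9305 = 250 − 279.1500 = -29.1500
C = P + (C − P) = 49.18 + (-29.1500) = 20.0300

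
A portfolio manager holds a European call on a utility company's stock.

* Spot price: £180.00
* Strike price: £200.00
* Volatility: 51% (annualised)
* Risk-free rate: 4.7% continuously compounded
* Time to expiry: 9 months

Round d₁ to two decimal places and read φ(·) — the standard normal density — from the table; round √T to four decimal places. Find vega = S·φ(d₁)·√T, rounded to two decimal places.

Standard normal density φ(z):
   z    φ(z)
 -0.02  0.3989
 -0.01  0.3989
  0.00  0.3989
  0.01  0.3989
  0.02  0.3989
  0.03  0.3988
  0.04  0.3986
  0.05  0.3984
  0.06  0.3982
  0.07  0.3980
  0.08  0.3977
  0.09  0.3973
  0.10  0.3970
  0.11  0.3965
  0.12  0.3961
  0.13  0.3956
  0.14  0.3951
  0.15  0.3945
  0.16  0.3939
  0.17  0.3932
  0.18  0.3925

σ√T = 0.51·√0.75 = 0.4417
d₁ = [ln(180/200) + (0.047 + ½·0.51²)·0.75] / (σ√T) = (-0.1054 + 0.1328) / 0.4417 = 0.0621 → 0.06
√T = √0.75 = 0.8660
φ(d₁) = φ(0.06) = 0.3982
vega = S·φ(d₁)·√T = 180·0.3982·0.8660 = 62.0714

62.07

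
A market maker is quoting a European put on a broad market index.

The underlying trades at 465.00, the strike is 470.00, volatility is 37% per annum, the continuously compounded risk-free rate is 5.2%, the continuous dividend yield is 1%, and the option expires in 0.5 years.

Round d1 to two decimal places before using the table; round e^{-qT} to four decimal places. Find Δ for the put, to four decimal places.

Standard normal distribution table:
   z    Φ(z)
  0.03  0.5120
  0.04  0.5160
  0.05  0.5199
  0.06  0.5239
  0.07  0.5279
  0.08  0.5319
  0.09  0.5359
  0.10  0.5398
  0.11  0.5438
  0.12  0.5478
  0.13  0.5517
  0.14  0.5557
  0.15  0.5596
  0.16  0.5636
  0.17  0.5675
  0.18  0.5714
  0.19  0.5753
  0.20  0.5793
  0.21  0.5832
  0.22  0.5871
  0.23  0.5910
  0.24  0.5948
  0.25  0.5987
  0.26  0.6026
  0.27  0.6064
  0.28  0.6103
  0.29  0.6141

-0.4303

T = 0.5;  σ√T = 0.2616
d₁ = [ln(465/470) + (0.052 − 0.01 + 0.37²/2)·0.5] / 0.2616 = [-0.0107 + 0.0552] / 0.2616 = 0.1702 → 0.17
N(d₁) = N(0.17) = 0.5675
Δ_put = exp(−qT)·(N(d₁) − 1) = 0.9950·(0.5675 − 1) = -0.4303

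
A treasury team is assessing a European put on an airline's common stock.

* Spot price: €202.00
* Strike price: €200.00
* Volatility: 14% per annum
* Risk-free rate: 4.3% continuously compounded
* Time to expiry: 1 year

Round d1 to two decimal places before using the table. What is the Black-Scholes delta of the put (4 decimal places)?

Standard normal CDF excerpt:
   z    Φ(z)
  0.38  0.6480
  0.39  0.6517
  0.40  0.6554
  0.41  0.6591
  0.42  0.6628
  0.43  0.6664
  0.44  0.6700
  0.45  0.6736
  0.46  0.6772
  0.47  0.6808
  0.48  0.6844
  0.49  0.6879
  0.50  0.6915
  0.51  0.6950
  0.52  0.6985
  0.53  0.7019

T = 1;  σ√T = 0.1400
d₁ = [ln(202/200) + (0.043 + 0.14²/2)·1] / 0.1400 = [0.0100 + 0.0528] / 0.1400 = 0.4482 which rounds to 0.45
N(d₁) = N(0.45) = 0.6736
Δ_put = N(d₁) − 1 = 0.6736 − 1 = -0.3264

-0.3264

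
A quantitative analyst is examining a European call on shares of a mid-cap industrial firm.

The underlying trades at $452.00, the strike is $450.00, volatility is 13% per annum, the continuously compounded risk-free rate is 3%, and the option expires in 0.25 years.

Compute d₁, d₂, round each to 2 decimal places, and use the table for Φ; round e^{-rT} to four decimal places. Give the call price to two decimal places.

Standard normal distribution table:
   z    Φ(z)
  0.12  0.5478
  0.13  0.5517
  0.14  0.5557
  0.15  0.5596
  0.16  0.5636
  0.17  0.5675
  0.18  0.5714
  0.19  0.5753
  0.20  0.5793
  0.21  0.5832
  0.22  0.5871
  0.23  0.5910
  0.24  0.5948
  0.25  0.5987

T = 0.25;  σ√T = 0.0650
ln(S/K) + (r + σ²/2)T = ln(452/450) + (0.03 + 0.13²/2)·0.25 = 0.0044 + 0.0096 = 0.0140
d₁ = 0.0140 / 0.0650 = 0.2161 → 0.22
d₂ = d₁ − σ√T = 0.2161 − 0.0650 = 0.1511 → 0.15
exp(−rT) = exp(−0.03·0.25) = 0.9925
C = 452·N(0.22) − 450·0.9925·N(0.15) = 452·0.5871 − 450·0.9925·0.5596 = 265.3692 − 249.9313 = 15.4378

$15.44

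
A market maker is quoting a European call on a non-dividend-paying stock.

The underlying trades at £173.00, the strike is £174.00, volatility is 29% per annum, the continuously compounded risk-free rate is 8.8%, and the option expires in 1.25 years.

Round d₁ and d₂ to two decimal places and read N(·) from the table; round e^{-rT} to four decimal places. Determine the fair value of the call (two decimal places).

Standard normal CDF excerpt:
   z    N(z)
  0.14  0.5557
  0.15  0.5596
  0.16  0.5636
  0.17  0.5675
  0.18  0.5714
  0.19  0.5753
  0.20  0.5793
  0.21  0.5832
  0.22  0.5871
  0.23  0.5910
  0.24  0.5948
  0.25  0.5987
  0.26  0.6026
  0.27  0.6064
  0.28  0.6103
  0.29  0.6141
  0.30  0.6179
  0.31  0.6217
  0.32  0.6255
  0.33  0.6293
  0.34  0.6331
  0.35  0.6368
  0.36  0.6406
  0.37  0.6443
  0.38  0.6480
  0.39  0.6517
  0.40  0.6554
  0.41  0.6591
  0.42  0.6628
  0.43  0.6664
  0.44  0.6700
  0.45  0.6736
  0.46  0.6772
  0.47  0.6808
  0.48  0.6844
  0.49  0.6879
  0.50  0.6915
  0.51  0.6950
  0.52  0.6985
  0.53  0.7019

£30.55

T = 1.25;  σ√T = 0.3242
d₁ = [ln(173/174) + (0.088 + 0.29²/2)·1.25] / 0.3242 = [-0.0058 + 0.1626] / 0.3242 = 0.4836 ⇒ 0.48
d₂ = d₁ − σ√T = 0.4836 − 0.3242 = 0.1594 ⇒ 0.16
exp(−rT) = exp(−0.088·1.25) = 0.8958
C = 173·N(0.48) − 174·0.8958·N(0.16) = 173·0.6844 − 174·0.8958·0.5636 = 118.4012 − 87.8479 = 30.5533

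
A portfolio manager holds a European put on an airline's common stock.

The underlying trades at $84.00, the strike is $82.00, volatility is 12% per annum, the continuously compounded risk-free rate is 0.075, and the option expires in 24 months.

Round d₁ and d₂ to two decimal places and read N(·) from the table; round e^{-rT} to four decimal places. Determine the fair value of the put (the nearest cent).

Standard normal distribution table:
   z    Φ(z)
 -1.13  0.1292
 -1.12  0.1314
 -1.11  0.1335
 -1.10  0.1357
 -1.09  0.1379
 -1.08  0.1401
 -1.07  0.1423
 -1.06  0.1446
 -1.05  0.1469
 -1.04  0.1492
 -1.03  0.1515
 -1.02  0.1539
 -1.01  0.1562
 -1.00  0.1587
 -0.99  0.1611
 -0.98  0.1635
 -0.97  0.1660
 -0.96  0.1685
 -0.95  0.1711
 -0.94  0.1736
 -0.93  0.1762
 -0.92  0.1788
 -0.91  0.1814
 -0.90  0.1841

σ√T = 0.12 × 1.4142 = 0.1697
d₁ = [ln(84/82) + (0.075 + 0.12²/2)·2] / 0.1697 = [0.0241 + 0.1644] / 0.1697 = 1.1107 ≈ 1.11
d₂ = d₁ − σ√T = 1.1107 − 0.1697 = 0.9410 ≈ 0.94
e^(−rT) = e^(−0.075·2) = 0.8607
N(−d₂) = N(-0.94) = 0.1736;  N(−d₁) = N(-1.11) = 0.1335
P = 82·0.8607·0.1736 − 84·0.1335 = 12.2522 − 11.2140 = 1.0382

$1.04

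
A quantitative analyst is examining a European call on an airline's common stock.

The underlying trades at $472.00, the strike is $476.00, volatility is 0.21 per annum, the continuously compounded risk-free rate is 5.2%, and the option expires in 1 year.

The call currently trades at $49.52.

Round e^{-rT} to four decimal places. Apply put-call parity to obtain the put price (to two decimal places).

e^(−rT) = e^(−0.052·1) = 0.9493
Put-call parity: C − P = S − K·e^(−rT) = 472 − 476·0.9493 = 472 − 451.8668 = 20.1332
P = C − (C − P) = 49.52 − (20.1332) = 29.3868

$29.39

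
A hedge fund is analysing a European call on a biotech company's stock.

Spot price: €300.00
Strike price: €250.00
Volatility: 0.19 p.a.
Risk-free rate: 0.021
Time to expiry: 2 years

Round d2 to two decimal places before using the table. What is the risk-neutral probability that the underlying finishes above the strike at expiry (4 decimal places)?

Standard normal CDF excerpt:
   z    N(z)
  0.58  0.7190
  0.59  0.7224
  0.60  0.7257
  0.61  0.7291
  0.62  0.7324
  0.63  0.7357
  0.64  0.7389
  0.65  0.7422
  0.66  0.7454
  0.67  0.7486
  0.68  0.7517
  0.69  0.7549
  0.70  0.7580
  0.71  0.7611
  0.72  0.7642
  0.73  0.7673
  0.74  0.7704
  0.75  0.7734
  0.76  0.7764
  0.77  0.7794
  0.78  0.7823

0.7580

T = 2;  σ√T = 0.2687
d₁ = [ln(300/250) + (0.021 + 0.19²/2)·2] / 0.2687 = [0.1823 + 0.0781] / 0.2687 = 0.9692 which rounds to 0.97
d₂ = d₁ − σ√T = 0.9692 − 0.2687 = 0.7005 which rounds to 0.70
Risk-neutral Pr[S_T > K] = N(d₂) = N(0.70) = 0.7580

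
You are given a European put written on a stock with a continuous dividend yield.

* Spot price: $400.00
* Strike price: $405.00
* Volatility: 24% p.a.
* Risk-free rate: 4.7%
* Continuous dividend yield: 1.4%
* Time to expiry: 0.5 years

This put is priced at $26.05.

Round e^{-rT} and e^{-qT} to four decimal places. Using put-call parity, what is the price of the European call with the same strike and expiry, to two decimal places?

e^(−qT) = e^(−0.014·0.5) = 0.9930;  e^(−rT) = e^(−0.047·0.5) = 0.9768
Put-call parity: C − P = S·e^(−qT) − K·e^(−rT) = 400·0.9930 − 405·0.9768 = 397.2000 − 395.6040 = 1.5960
C = P + (C − P) = 26.05 + (1.5960) = 27.6460

$27.65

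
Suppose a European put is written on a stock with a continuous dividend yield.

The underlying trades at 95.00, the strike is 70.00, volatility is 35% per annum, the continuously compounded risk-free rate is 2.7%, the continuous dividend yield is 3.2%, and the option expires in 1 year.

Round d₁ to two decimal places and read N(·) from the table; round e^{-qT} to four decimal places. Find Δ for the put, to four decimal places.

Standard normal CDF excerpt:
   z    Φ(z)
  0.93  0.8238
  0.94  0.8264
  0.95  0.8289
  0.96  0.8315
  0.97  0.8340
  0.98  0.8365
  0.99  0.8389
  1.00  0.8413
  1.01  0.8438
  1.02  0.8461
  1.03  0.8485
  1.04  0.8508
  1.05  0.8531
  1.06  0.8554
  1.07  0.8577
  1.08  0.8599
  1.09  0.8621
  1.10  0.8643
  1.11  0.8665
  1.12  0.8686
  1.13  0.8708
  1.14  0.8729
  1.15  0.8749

T = 1;  σ√T = 0.3500
d₁ = [ln(95/70) + (0.027 − 0.032 + ½·0.35²)·1] / (σ√T) = (0.3054 + 0.0562) / 0.3500 = 1.0332 → 1.03
N(d₁) = N(1.03) = 0.8485
Δ_put = e^(−qT)·(N(d₁) − 1) = 0.9685·(0.8485 − 1) = -0.1467

-0.1467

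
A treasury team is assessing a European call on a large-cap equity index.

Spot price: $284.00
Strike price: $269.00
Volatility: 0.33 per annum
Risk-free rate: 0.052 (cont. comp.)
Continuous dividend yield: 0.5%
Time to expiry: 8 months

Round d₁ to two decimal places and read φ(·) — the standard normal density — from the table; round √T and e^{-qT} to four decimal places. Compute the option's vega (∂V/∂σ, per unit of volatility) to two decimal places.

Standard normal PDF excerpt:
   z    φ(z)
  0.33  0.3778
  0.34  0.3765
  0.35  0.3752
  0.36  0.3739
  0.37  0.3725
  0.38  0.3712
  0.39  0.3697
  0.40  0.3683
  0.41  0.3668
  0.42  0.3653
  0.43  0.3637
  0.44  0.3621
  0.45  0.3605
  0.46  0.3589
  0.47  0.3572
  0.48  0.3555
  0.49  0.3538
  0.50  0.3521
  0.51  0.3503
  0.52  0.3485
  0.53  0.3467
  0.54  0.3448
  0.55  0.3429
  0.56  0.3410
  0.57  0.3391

83.32

σ√T = 0.33 × 0.8165 = 0.2694
d₁ = [ln(284/269) + (0.052 − 0.005 + 0.33²/2)·0.6667] / 0.2694 = [0.0543 + 0.0676] / 0.2694 = 0.4524 which rounds to 0.45
√T = √0.6667 = 0.8165
φ(d₁) = φ(0.45) = 0.3605
exp(−qT) = exp(−0.005·0.6667) = 0.9967
vega = S·exp(−qT)·φ(d₁)·√T = 284·0.9967·0.3605·0.8165 = 83.3190
(Call and put vega coincide under Black-Scholes.)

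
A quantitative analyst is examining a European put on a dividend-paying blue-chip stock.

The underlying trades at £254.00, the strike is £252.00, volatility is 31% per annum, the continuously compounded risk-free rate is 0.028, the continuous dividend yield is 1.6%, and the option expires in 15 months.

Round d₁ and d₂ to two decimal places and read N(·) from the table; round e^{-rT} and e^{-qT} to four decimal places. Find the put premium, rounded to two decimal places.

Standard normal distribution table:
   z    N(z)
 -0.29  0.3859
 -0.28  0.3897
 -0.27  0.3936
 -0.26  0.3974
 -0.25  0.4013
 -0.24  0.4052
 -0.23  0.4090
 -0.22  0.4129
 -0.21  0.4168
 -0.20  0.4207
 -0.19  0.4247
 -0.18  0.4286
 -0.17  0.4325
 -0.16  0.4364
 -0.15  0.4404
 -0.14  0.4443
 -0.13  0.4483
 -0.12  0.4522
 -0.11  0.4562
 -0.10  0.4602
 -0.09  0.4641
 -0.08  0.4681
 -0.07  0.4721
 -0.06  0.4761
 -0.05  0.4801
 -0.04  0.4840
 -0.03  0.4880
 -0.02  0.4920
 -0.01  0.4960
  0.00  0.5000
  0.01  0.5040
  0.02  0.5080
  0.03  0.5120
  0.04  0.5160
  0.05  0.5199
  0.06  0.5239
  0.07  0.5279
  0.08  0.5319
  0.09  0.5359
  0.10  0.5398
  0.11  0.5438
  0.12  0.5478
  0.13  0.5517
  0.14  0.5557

σ√T = 0.31 × 1.1180 = 0.3466
d₁ = [ln(254/252) + (0.028 − 0.016 + ½·0.31²)·1.25] / (σ√T) = (0.0079 + 0.0751) / 0.3466 = 0.2394 ⇒ 0.24
d₂ = 0.2394 − 0.3466 = -0.1072 ⇒ -0.11
e^(−qT) = e^(−0.016·1.25) = 0.9802;  e^(−rT) = e^(−0.028·1.25) = 0.9656
N(−d₂) = N(0.11) = 0.5438;  N(−d₁) = N(-0.24) = 0.4052
P = 252·0.9656·0.5438 − 254·0.9802·0.4052 = 132.3235 − 100.8830 = 31.4405

£31.44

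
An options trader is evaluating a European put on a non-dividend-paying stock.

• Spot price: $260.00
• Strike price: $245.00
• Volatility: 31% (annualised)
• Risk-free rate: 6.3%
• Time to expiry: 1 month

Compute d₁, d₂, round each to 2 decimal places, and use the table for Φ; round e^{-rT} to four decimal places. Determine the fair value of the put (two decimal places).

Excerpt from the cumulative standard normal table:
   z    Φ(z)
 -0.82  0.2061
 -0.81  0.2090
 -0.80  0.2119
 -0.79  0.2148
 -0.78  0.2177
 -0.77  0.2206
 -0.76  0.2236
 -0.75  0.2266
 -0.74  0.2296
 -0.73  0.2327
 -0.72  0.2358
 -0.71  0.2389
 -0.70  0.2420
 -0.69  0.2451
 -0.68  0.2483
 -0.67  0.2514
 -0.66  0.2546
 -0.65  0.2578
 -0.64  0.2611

$3.16

σ√T = 0.31·√0.08333 = 0.0895
ln(S/K) + (r + σ²/2)T = ln(260/245) + (0.063 + 0.31²/2)·0.08333 = 0.0594 + 0.0093 = 0.0687
d₁ = 0.0687 / 0.0895 = 0.7674 ≈ 0.77
d₂ = d₁ − σ√T = 0.7674 − 0.0895 = 0.6779 ≈ 0.68
exp(−rT) = exp(−0.063·0.08333) = 0.9948
N(−d₂) = N(-0.68) = 0.2483;  N(−d₁) = N(-0.77) = 0.2206
P = 245·0.9948·0.2483 − 260·0.2206 = 60.5172 − 57.3560 = 3.1612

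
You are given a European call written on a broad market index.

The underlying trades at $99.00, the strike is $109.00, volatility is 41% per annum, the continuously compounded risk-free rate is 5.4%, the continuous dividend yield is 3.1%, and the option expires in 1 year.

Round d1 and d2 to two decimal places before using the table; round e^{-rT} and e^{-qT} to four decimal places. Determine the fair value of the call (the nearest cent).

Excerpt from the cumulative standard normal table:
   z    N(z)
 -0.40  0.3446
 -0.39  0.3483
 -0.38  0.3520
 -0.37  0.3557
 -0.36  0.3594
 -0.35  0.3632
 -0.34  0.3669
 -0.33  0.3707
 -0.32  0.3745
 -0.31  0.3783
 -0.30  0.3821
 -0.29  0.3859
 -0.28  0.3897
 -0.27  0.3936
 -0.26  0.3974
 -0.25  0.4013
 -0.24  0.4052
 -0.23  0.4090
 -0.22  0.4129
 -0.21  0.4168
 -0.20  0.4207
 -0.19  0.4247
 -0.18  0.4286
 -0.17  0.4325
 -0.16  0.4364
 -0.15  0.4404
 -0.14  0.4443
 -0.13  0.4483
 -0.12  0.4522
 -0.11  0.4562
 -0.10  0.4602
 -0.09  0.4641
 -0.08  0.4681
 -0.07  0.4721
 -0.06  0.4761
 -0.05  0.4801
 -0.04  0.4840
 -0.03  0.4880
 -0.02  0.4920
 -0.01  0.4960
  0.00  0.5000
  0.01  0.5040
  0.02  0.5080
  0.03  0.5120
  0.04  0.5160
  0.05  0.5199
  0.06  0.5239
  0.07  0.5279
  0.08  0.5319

$12.79

σ√T = 0.41·√1 = 0.4100
d₁ = [ln(99/109) + (0.054 − 0.031 + 0.41²/2)·1] / 0.4100 = [-0.0962 + 0.1070] / 0.4100 = 0.0264 → 0.03
d₂ = d₁ − σ√T = 0.0264 − 0.4100 = -0.3836 → -0.38
exp(−qT) = exp(−0.031·1) = 0.9695;  exp(−rT) = exp(−0.054·1) = 0.9474
N(d₁) = N(0.03) = 0.5120;  N(d₂) = N(-0.38) = 0.3520
C = 99·0.9695·0.5120 − 109·0.9474·0.3520 = 49.1420 − 36.3498 = 12.7922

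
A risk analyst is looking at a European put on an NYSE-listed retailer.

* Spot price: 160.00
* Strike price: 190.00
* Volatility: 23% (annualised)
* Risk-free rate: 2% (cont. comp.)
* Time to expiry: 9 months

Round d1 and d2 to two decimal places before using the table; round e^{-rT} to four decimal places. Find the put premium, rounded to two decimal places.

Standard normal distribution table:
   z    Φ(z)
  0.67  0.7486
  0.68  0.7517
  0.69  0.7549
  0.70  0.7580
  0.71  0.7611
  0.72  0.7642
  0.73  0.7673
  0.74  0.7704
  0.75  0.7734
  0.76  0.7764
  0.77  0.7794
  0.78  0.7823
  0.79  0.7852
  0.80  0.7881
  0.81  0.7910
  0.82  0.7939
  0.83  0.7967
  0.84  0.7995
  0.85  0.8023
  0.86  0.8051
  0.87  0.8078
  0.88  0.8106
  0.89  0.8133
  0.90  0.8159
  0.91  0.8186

σ√T = 0.23 × 0.8660 = 0.1992
d₁ = [ln(160/190) + (0.02 + 0.23²/2)·0.75] / 0.1992 = [-0.1719 + 0.0348] / 0.1992 = -0.6879 → -0.69
d₂ = d₁ − σ√T = -0.6879 − 0.1992 = -0.8870 → -0.89
e^(−rT) = e^(−0.02·0.75) = 0.9851
P = 190·0.9851·N(0.89) − 160·N(0.69) = 190·0.9851·0.8133 − 160·0.7549 = 152.2245 − 120.7840 = 31.4405

31.44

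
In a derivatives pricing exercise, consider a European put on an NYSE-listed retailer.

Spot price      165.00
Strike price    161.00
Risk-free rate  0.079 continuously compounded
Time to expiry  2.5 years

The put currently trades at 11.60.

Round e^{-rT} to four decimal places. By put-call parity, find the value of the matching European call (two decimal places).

exp(−rT) = exp(−0.079·2.5) = 0.8208
Put-call parity: C − P = S − K·e^(−rT) = 165 − 161·0.8208 = 165 − 132.1488 = 32.8512
C = P + (C − P) = 11.60 + (32.8512) = 44.4512

44.45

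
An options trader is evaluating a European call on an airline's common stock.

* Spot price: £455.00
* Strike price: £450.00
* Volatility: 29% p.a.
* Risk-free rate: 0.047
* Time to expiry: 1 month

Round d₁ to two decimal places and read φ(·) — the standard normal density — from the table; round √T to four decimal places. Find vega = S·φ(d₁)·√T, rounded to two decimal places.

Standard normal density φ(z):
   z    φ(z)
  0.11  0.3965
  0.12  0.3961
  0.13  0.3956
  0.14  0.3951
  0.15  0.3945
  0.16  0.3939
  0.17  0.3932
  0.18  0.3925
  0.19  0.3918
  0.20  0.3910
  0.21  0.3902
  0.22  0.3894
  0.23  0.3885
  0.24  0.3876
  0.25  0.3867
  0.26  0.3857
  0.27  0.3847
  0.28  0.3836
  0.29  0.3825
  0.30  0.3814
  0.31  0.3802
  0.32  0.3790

T = 0.08333;  σ√T = 0.0837
d₁ = [ln(455/450) + (0.047 + 0.29²/2)·0.08333] / 0.0837 = [0.0110 + 0.0074] / 0.0837 = 0.2206 ≈ 0.22
√T = √0.08333 = 0.2887
φ(d₁) = φ(0.22) = 0.3894
vega = S·φ(d₁)·√T = 455·0.3894·0.2887 = 51.1510

51.15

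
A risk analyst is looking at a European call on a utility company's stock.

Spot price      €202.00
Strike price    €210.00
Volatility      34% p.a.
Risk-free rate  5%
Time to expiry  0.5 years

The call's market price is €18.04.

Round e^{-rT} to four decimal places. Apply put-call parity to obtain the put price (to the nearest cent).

€20.85

exp(−rT) = exp(−0.05·0.5) = 0.9753
Put-call parity: C − P = S − K·e^(−rT) = 202 − 210·0.9753 = 202 − 204.8130 = -2.8130
P = C − (C − P) = 18.04 − (-2.8130) = 20.8530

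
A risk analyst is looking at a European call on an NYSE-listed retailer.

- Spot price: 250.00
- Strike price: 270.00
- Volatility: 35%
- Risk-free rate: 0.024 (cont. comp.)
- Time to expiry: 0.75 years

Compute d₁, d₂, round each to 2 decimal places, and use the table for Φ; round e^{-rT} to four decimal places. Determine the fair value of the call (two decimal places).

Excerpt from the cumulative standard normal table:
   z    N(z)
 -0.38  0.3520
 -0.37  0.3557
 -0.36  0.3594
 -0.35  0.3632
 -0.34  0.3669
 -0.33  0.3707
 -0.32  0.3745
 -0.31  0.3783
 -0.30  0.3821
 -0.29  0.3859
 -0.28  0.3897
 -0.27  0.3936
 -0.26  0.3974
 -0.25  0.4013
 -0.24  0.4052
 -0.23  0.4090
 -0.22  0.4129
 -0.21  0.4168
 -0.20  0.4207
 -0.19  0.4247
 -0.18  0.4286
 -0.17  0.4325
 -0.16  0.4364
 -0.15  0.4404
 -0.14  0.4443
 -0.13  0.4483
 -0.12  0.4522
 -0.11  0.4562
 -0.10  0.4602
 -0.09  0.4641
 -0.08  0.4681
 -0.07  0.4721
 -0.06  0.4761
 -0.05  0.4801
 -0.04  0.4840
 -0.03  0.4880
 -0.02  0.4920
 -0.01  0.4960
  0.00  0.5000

24.68

T = 0.75;  σ√T = 0.3031
ln(S/K) + (r + σ²/2)T = ln(250/270) + (0.024 + 0.35²/2)·0.75 = -0.0770 + 0.0639 = -0.0130
d₁ = -0.0130 / 0.3031 = -0.0430 → -0.04
d₂ = d₁ − σ√T = -0.0430 − 0.3031 = -0.3461 → -0.35
exp(−rT) = exp(−0.024·0.75) = 0.9822
N(d₁) = N(-0.04) = 0.4840;  N(d₂) = N(-0.35) = 0.3632
C = 250·0.4840 − 270·0.9822·0.3632 = 121.0000 − 96.3185 = 24.6815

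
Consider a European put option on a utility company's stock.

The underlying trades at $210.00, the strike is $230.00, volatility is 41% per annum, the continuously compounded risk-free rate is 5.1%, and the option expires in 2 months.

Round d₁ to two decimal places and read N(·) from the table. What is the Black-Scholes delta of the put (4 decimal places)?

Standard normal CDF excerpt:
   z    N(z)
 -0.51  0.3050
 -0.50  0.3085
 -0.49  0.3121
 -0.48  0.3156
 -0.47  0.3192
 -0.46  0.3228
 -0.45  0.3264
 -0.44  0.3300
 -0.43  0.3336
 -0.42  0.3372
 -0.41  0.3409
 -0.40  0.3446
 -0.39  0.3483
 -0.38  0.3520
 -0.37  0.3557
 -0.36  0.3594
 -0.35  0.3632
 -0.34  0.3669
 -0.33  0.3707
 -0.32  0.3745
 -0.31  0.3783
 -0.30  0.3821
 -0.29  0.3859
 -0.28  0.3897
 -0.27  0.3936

σ√T = 0.41 × 0.4082 = 0.1674
d₁ = [ln(210/230) + (0.051 + ½·0.41²)·0.1667] / (σ√T) = (-0.0910 + 0.0225) / 0.1674 = -0.4090 ≈ -0.41
N(d₁) = N(-0.41) = 0.3409
Δ_put = N(d₁) − 1 = 0.3409 − 1 = -0.6591

-0.6591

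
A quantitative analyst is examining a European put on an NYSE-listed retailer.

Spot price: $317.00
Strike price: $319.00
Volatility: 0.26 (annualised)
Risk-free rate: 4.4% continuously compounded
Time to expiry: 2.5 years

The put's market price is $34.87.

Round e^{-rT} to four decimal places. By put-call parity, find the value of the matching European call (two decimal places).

exp(−rT) = exp(−0.044·2.5) = 0.8958
Put-call parity: C − P = S − K·e^(−rT) = 317 − 319·0.8958 = 317 − 285.7602 = 31.2398
C = P + (C − P) = 34.87 + (31.2398) = 66.1098

$66.11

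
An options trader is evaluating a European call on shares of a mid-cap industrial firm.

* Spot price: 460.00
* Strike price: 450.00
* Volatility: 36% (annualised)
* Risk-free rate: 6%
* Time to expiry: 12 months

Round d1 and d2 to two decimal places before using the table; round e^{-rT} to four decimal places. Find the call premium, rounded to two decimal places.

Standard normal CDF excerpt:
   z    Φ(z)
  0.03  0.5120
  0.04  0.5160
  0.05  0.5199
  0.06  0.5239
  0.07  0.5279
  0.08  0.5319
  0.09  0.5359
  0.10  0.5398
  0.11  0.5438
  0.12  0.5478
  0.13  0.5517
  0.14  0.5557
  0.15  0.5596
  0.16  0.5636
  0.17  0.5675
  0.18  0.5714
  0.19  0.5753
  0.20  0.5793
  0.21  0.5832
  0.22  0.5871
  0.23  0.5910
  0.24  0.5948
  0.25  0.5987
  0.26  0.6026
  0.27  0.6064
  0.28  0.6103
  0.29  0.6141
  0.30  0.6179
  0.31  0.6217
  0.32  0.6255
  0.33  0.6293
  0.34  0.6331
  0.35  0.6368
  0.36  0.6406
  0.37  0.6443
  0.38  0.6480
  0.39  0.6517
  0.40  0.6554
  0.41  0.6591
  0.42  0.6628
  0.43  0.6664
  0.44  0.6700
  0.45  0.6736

σ√T = 0.36·√1 = 0.3600
d₁ = [ln(460/450) + (0.06 + ½·0.36²)·1] / (σ√T) = (0.0220 + 0.1248) / 0.3600 = 0.4077 which rounds to 0.41
d₂ = 0.4077 − 0.3600 = 0.0477 which rounds to 0.05
exp(−rT) = exp(−0.06·1) = 0.9418
N(d₁) = N(0.41) = 0.6591;  N(d₂) = N(0.05) = 0.5199
C = 460·0.6591 − 450·0.9418·0.5199 = 303.1860 − 220.3388 = 82.8472

82.85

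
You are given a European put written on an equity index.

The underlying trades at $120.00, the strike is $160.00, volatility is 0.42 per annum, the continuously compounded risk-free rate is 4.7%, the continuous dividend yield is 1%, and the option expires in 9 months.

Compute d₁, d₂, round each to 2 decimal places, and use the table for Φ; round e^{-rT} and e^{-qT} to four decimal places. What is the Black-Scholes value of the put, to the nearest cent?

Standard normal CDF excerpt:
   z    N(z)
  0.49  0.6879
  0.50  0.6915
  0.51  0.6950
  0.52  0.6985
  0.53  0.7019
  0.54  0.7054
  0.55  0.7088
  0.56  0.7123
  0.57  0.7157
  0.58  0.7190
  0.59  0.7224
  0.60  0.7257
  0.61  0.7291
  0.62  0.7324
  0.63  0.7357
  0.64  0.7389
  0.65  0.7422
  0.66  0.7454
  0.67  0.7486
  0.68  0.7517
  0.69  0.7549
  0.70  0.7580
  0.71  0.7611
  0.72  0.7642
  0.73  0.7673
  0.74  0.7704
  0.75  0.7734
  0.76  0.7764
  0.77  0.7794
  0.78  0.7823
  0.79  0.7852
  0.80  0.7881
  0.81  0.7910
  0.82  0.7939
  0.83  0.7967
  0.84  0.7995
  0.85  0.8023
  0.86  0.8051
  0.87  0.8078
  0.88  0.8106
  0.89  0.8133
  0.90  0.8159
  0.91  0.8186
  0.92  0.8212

$42.43

T = 0.75;  σ√T = 0.3637
d₁ = [ln(120/160) + (0.047 − 0.01 + 0.42²/2)·0.75] / 0.3637 = [-0.2877 + 0.0939] / 0.3637 = -0.5328 ≈ -0.53
d₂ = d₁ − σ√T = -0.5328 − 0.3637 = -0.8965 ≈ -0.90
exp(−qT) = exp(−0.01·0.75) = 0.9925;  exp(−rT) = exp(−0.047·0.75) = 0.9654
N(−d₂) = N(0.90) = 0.8159;  N(−d₁) = N(0.53) = 0.7019
P = 160·0.9654·0.8159 − 120·0.9925·0.7019 = 126.0272 − 83.5963 = 42.4309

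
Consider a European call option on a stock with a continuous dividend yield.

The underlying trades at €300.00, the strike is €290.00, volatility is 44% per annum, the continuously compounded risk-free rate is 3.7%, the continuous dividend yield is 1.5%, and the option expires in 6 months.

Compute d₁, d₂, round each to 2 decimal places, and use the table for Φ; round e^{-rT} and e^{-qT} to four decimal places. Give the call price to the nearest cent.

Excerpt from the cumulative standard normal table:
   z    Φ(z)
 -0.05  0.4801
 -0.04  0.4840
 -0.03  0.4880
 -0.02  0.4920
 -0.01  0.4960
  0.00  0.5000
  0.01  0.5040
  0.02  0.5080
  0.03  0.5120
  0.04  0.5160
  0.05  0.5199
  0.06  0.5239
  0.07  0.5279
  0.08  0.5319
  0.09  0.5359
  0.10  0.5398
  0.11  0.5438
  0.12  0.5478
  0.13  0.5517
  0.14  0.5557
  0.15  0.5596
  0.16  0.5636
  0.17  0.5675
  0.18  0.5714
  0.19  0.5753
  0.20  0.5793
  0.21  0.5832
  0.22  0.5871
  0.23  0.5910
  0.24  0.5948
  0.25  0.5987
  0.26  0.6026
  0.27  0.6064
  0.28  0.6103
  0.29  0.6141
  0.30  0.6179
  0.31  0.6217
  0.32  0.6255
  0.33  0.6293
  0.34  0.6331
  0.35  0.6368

€42.77

σ√T = 0.44 × 0.7071 = 0.3111
d₁ = [ln(300/290) + (0.037 − 0.015 + ½·0.44²)·0.5] / (σ√T) = (0.0339 + 0.0594) / 0.3111 = 0.2999 ⇒ 0.30
d₂ = 0.2999 − 0.3111 = -0.0112 ⇒ -0.01
exp(−qT) = exp(−0.015·0.5) = 0.9925;  exp(−rT) = exp(−0.037·0.5) = 0.9817
C = 300·0.9925·N(0.30) − 290·0.9817·N(-0.01) = 300·0.9925·0.6179 − 290·0.9817·0.4960 = 183.9797 − 141.2077 = 42.7720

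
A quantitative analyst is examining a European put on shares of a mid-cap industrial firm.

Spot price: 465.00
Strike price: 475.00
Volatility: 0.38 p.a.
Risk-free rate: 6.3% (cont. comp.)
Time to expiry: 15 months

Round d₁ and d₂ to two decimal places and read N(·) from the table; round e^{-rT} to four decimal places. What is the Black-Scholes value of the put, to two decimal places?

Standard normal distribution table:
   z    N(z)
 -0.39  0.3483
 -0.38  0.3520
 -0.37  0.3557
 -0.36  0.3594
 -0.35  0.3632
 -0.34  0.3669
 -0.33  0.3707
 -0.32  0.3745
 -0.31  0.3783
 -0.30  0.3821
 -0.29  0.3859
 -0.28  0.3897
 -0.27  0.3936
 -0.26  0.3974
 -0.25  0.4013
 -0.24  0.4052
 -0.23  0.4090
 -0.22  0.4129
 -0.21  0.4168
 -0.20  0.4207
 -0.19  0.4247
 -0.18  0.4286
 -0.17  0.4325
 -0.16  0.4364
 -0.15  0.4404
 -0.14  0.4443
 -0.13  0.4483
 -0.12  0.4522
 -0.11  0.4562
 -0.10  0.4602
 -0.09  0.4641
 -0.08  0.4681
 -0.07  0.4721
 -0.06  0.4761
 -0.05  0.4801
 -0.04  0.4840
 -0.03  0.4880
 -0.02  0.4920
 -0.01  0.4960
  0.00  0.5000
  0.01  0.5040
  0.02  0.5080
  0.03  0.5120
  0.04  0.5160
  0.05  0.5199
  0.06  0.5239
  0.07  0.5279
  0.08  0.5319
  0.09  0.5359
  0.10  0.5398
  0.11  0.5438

64.64

σ√T = 0.38 × 1.1180 = 0.4249
ln(S/K) + (r + σ²/2)T = ln(465/475) + (0.063 + 0.38²/2)·1.25 = -0.0213 + 0.1690 = 0.1477
d₁ = 0.1477 / 0.4249 = 0.3477 → 0.35
d₂ = d₁ − σ√T = 0.3477 − 0.4249 = -0.0771 → -0.08
e^(−rT) = e^(−0.063·1.25) = 0.9243
P = 475·0.9243·N(0.08) − 465·N(-0.35) = 475·0.9243·0.5319 − 465·0.3632 = 233.5267 − 168.8880 = 64.6387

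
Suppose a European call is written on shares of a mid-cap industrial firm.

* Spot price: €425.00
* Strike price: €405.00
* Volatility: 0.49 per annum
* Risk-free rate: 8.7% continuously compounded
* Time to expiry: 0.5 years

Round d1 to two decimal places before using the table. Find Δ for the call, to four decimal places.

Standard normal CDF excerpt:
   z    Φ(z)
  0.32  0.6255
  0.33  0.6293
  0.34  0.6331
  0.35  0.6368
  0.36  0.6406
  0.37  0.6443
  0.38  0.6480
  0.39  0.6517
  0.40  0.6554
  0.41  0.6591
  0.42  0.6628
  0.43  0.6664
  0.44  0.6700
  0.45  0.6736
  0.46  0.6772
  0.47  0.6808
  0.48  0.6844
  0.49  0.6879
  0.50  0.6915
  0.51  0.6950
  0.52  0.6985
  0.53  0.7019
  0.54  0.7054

σ√T = 0.49 × 0.7071 = 0.3465
d₁ = [ln(425/405) + (0.087 + 0.49²/2)·0.5] / 0.3465 = [0.0482 + 0.1035] / 0.3465 = 0.4379 which rounds to 0.44
N(d₁) = N(0.44) = 0.6700
Δ_call = N(d₁) = 0.6700

0.6700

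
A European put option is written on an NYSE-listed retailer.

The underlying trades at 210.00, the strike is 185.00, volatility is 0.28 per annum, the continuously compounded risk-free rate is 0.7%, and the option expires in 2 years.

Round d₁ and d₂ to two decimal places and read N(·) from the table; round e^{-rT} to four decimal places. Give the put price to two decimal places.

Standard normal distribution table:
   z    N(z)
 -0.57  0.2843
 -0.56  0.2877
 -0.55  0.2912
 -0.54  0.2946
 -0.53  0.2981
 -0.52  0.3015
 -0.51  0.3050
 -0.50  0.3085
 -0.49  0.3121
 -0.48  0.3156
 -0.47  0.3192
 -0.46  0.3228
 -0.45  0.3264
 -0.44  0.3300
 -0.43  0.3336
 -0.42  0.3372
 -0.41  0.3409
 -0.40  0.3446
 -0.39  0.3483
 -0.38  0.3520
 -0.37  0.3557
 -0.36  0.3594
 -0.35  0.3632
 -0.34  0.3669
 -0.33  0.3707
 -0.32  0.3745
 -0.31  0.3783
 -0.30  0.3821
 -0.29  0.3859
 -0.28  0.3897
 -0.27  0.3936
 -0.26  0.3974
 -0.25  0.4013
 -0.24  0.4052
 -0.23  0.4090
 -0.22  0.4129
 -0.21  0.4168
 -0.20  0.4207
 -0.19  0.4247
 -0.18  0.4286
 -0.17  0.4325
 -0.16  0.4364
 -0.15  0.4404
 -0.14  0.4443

σ√T = 0.28·√2 = 0.3960
d₁ = [ln(210/185) + (0.007 + ½·0.28²)·2] / (σ√T) = (0.1268 + 0.0924) / 0.3960 = 0.5534 → 0.55
d₂ = 0.5534 − 0.3960 = 0.1575 → 0.16
e^(−rT) = e^(−0.007·2) = 0.9861
P = 185·0.9861·N(-0.16) − 210·N(-0.55) = 185·0.9861·0.4364 − 210·0.2912 = 79.6118 − 61.1520 = 18.4598

18.46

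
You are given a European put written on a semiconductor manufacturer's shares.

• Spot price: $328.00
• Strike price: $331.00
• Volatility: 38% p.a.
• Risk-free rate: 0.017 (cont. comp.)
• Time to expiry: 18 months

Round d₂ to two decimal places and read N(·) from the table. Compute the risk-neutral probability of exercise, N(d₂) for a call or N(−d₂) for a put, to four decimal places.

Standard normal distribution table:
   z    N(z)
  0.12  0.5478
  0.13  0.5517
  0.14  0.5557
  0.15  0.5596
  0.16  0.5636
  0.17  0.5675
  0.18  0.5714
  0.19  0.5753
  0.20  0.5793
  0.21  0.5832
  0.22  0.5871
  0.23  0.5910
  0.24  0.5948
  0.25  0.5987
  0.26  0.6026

0.5793

σ√T = 0.38 × 1.2247 = 0.4654
d₁ = [ln(328/331) + (0.017 + 0.38²/2)·1.5] / 0.4654 = [-0.0091 + 0.1338] / 0.4654 = 0.2679 ⇒ 0.27
d₂ = d₁ − σ√T = 0.2679 − 0.4654 = -0.1975 ⇒ -0.20
Risk-neutral Pr[S_T < K] = N(−d₂) = N(0.20) = 0.5793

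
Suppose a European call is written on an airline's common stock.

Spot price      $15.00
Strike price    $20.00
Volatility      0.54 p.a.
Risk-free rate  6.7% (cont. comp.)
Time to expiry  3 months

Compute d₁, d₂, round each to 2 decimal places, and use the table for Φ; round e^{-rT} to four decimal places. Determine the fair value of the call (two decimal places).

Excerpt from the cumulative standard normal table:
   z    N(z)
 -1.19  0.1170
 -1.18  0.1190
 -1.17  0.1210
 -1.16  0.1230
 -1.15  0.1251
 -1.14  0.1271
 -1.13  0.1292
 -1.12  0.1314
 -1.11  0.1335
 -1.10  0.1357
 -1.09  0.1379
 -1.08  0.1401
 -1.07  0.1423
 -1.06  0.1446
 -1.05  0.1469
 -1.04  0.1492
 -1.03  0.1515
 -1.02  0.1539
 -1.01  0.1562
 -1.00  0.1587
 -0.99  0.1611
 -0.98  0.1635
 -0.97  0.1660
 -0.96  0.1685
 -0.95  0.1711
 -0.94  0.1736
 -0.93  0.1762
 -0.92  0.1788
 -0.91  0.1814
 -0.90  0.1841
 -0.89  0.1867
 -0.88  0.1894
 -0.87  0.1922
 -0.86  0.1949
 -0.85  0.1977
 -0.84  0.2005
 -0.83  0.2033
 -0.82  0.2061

σ√T = 0.54 × 0.5000 = 0.2700
d₁ = [ln(15/20) + (0.067 + 0.54²/2)·0.25] / 0.2700 = [-0.2877 + 0.0532] / 0.2700 = -0.8685 → -0.87
d₂ = d₁ − σ√T = -0.8685 − 0.2700 = -1.1385 → -1.14
exp(−rT) = exp(−0.067·0.25) = 0.9834
C = 15·N(-0.87) − 20·0.9834·N(-1.14) = 15·0.1922 − 20·0.9834·0.1271 = 2.8830 − 2.4998 = 0.3832

$0.38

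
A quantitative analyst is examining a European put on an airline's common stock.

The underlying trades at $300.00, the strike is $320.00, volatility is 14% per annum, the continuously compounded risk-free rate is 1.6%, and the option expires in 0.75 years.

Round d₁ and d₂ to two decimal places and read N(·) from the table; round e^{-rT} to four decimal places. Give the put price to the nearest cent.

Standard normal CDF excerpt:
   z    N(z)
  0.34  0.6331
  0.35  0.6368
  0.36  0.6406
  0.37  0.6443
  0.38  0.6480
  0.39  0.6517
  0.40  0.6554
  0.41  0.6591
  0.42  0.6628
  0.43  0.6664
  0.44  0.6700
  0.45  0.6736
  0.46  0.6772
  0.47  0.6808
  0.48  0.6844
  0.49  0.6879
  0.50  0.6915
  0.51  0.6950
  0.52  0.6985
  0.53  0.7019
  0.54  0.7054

$24.22

σ√T = 0.14·√0.75 = 0.1212
d₁ = [ln(300/320) + (0.016 + 0.14²/2)·0.75] / 0.1212 = [-0.0645 + 0.0194] / 0.1212 = -0.3727 ≈ -0.37
d₂ = d₁ − σ√T = -0.3727 − 0.1212 = -0.4940 ≈ -0.49
e^(−rT) = e^(−0.016·0.75) = 0.9881
N(−d₂) = N(0.49) = 0.6879;  N(−d₁) = N(0.37) = 0.6443
P = 320·0.9881·0.6879 − 300·0.6443 = 217.5085 − 193.2900 = 24.2185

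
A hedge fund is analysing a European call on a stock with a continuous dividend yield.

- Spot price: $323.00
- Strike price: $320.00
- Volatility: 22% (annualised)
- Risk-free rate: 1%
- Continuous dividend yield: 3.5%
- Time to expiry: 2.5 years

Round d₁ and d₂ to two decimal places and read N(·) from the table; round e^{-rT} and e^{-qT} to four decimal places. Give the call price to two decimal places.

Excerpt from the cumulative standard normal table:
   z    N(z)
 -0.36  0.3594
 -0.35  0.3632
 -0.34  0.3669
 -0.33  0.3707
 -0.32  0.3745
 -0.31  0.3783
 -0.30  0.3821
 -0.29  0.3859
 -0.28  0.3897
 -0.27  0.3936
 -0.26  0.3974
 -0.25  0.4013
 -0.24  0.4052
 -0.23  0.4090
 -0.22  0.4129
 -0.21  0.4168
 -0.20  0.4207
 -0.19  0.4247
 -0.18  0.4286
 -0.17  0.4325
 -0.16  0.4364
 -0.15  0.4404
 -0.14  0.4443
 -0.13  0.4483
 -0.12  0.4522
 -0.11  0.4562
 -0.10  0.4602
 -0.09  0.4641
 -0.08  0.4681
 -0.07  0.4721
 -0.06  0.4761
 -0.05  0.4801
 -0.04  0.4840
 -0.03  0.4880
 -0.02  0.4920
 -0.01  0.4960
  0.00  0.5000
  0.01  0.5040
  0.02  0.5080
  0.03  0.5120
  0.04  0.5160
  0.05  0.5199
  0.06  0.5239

$34.64

T = 2.5;  σ√T = 0.3479
d₁ = [ln(323/320) + (0.01 − 0.035 + 0.22²/2)·2.5] / 0.3479 = [0.0093 − 0.0020] / 0.3479 = 0.0211 → 0.02
d₂ = d₁ − σ√T = 0.0211 − 0.3479 = -0.3268 → -0.33
e^(−qT) = e^(−0.035·2.5) = 0.9162;  e^(−rT) = e^(−0.01·2.5) = 0.9753
C = 323·0.9162·N(0.02) − 320·0.9753·N(-0.33) = 323·0.9162·0.5080 − 320·0.9753·0.3707 = 150.3338 − 115.6940 = 34.6398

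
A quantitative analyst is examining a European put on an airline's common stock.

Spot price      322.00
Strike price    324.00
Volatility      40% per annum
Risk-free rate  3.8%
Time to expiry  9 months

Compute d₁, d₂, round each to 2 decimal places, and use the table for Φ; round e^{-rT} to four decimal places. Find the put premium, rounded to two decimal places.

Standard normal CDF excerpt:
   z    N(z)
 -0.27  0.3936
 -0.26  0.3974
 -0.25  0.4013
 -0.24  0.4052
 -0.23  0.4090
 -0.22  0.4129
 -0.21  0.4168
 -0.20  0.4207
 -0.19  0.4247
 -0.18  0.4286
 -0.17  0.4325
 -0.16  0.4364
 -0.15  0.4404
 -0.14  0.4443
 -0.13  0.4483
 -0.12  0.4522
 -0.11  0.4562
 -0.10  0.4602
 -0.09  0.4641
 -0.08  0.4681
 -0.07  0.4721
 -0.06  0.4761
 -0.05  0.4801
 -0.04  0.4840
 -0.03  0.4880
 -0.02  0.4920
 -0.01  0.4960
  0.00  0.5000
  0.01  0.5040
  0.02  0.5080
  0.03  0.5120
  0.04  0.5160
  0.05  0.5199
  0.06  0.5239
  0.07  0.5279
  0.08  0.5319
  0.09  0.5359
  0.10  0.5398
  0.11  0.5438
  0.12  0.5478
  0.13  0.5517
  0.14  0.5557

T = 0.75;  σ√T = 0.3464
d₁ = [ln(322/324) + (0.038 + 0.4²/2)·0.75] / 0.3464 = [-0.0062 + 0.0885] / 0.3464 = 0.2376 ≈ 0.24
d₂ = d₁ − σ√T = 0.2376 − 0.3464 = -0.1088 ≈ -0.11
exp(−rT) = exp(−0.038·0.75) = 0.9719
N(−d₂) = N(0.11) = 0.5438;  N(−d₁) = N(-0.24) = 0.4052
P = 324·0.9719·0.5438 − 322·0.4052 = 171.2402 − 130.4744 = 40.7658

40.77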